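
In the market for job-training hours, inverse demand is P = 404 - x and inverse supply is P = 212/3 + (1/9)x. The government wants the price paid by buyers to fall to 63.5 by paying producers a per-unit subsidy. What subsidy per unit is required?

At a buyer price of 63.5, quantity demanded is 404 − 1·63.5 = 340.5.
Sellers supply 340.5 only when they receive Ps = 212/3 + (1/9)·340.5 = 108.5.
s = Ps − Pb = 108.5 − 63.5 = 45.

Required subsidy s = 45 per unit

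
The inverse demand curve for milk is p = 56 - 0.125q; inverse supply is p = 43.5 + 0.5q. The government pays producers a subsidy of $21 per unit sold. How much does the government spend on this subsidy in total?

Pre-subsidy: 56 - 0.125q = 43.5 + 0.5q gives q* = 20 and p* = 53.5.
With the subsidy, sellers receive ps = pb + 21 for each unit, where pb is the price buyers pay.
On the curves, pb = 56 - 0.125q and ps = 43.5 + 0.5q; the wedge ps − pb = 21 gives 43.5 + 0.5q − (56 - 0.125q) = 21, so q' = 53.6.
Then pb = 56 − 0.125·53.6 = 49.3 and ps = 43.5 + 0.5·53.6 = 70.3.
Government outlay = subsidy × quantity = 21 × 53.6 = 1125.6.

Government cost = $1125.6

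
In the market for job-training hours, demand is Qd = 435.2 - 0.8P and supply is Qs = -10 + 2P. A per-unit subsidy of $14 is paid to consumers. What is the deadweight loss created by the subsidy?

Deadweight loss = $56

Pre-subsidy: 435.2 - 0.8P = -10 + 2P gives P* = 159, Q* = 308.
With the rebate, buyers effectively pay Pb = Ps − 14, where Ps is the price sellers receive.
Demand in terms of Ps becomes Qd = 435.2 − 0.8(Ps − 14) = 446.4 - 0.8Ps. Setting this equal to supply: 446.4 - 0.8Ps = -10 + 2Ps, so Ps = 163.
Buyers pay Pb = 163 − 14 = 149; Q' = -10 + 2·163 = 316.
The subsidy expands output by 316 − 308 = 8 past the efficient level; on those units the gap between marginal cost and willingness to pay runs from 0 up to 14.
DWL = ½ × 14 × 8 = 56.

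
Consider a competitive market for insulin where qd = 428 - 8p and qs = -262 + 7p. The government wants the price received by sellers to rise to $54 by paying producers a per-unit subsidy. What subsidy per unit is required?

At a seller price of 54, quantity supplied is -262 + 7·54 = 116.
Buyers absorb 116 only when they pay pb with 428 − 8·pb = 116, i.e. pb = 39.
s = ps − pb = 54 − 39 = 15.

Required subsidy s = $15 per unit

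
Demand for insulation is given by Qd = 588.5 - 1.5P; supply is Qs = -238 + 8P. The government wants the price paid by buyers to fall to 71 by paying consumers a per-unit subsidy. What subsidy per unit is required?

At a buyer price of 71, quantity demanded is 588.5 − 1.5·71 = 482.
Sellers supply 482 only when they receive Ps with -238 + 8·Ps = 482, i.e. Ps = 90.
s = Ps − Pb = 90 − 71 = 19.

Required subsidy s = 19 per unit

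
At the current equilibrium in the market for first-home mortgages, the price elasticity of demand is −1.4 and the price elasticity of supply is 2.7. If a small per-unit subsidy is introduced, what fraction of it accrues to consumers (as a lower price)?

For a small subsidy around the equilibrium, the benefit split depends on the relative slopes, which at a point are proportional to the elasticities.
Buyer share = εs/(εs + |εd|) = 2.7/(2.7 + 1.4) = 27/41; seller share = |εd|/(εs + |εd|) = 14/41.

Consumer share = 27/41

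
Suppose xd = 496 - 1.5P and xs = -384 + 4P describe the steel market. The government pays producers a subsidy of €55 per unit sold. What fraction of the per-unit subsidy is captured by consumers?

Consumer share = 8/11

Pre-subsidy: 496 - 1.5P = -384 + 4P gives P* = 160, x* = 256.
With the subsidy, sellers receive Ps = Pb + 55 for each unit, where Pb is the price buyers pay.
Supply in terms of Pb becomes xs = -384 + 4(Pb + 55) = -164 + 4Pb. Setting this equal to demand: 496 - 1.5Pb = -164 + 4Pb, so Pb = 120.
Sellers receive Ps = 120 + 55 = 175; x' = 496 − 1.5·120 = 316.
Buyers' price falls by P* − Pb = 160 − 120 = 40; sellers' price rises by Ps − P* = 175 − 160 = 15.
So consumers capture 40/55 = 8/11 of each unit of subsidy.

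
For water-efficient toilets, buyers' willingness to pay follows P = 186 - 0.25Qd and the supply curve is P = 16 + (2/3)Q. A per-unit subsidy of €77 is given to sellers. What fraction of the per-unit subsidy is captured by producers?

Pre-subsidy: 186 - 0.25Q = 16 + (2/3)Q gives Q* = 2040/11 and P* = 1536/11.
With the subsidy, sellers receive Ps = Pb + 77 for each unit, where Pb is the price buyers pay.
On the curves, Pb = 186 - 0.25Q and Ps = 16 + (2/3)Q; the wedge Ps − Pb = 77 gives 16 + (2/3)Q − (186 - 0.25Q) = 77, so Q' = 2964/11.
Then Pb = 186 − 0.25·(2964/11) = 1305/11 and Ps = 16 + (2/3)·(2964/11) = 2152/11.
Buyers' price falls by P* − Pb = 1536/11 − 1305/11 = 21; sellers' price rises by Ps − P* = 2152/11 − 1536/11 = 56.
So producers capture 56/77 = 8/11 of each unit of subsidy.

Producer share = 8/11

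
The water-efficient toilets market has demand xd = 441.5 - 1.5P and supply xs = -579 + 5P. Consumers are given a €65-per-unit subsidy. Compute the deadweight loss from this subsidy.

Deadweight loss = €2437.5

Pre-subsidy: 441.5 - 1.5P = -579 + 5P gives P* = 157, x* = 206.
With the rebate, buyers effectively pay Pb = Ps − 65, where Ps is the price sellers receive.
Demand in terms of Ps becomes xd = 441.5 − 1.5(Ps − 65) = 539 - 1.5Ps. Setting this equal to supply: 539 - 1.5Ps = -579 + 5Ps, so Ps = 172.
Buyers pay Pb = 172 − 65 = 107; x' = -579 + 5·172 = 281.
The subsidy expands output by 281 − 206 = 75 past the efficient level; on those units the gap between marginal cost and willingness to pay runs from 0 up to 65.
DWL = ½ × 65 × 75 = 2437.5.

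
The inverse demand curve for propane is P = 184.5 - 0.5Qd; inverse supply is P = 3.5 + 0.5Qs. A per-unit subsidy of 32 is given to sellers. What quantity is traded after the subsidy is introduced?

Q' = 213

Pre-subsidy: 184.5 - 0.5Q = 3.5 + 0.5Q gives Q* = 181 and P* = 94.
With the subsidy, sellers receive Ps = Pb + 32 for each unit, where Pb is the price buyers pay.
On the curves, Pb = 184.5 - 0.5Q and Ps = 3.5 + 0.5Q; the wedge Ps − Pb = 32 gives 3.5 + 0.5Q − (184.5 - 0.5Q) = 32, so Q' = 213.
Then Pb = 184.5 − 0.5·213 = 78 and Ps = 3.5 + 0.5·213 = 110.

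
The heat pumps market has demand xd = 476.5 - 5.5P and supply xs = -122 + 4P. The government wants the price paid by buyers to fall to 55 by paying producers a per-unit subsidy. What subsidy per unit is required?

Required subsidy s = 19 per unit

At a buyer price of 55, quantity demanded is 476.5 − 5.5·55 = 174.
Sellers supply 174 only when they receive Ps with -122 + 4·Ps = 174, i.e. Ps = 74.
s = Ps − Pb = 74 − 55 = 19.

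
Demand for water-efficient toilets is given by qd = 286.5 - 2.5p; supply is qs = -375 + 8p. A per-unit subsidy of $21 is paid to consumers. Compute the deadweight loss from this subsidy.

Pre-subsidy: 286.5 - 2.5p = -375 + 8p gives p* = 63, q* = 129.
With the rebate, buyers effectively pay pb = ps − 21, where ps is the price sellers receive.
Demand in terms of ps becomes qd = 286.5 − 2.5(ps − 21) = 339 - 2.5ps. Setting this equal to supply: 339 - 2.5ps = -375 + 8ps, so ps = 68.
Buyers pay pb = 68 − 21 = 47; q' = -375 + 8·68 = 169.
The subsidy expands output by 169 − 129 = 40 past the efficient level; on those units the gap between marginal cost and willingness to pay runs from 0 up to 21.
DWL = ½ × 21 × 40 = 420.

Deadweight loss = $420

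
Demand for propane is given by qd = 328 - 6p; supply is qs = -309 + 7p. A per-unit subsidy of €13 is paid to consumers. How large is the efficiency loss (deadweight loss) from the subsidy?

Pre-subsidy: 328 - 6p = -309 + 7p gives p* = 49, q* = 34.
With the rebate, buyers effectively pay pb = ps − 13, where ps is the price sellers receive.
Demand in terms of ps becomes qd = 328 − 6(ps − 13) = 406 - 6ps. Setting this equal to supply: 406 - 6ps = -309 + 7ps, so ps = 55.
Buyers pay pb = 55 − 13 = 42; q' = -309 + 7·55 = 76.
The subsidy expands output by 76 − 34 = 42 past the efficient level; on those units the gap between marginal cost and willingness to pay runs from 0 up to 13.
DWL = ½ × 13 × 42 = 273.

Deadweight loss = €273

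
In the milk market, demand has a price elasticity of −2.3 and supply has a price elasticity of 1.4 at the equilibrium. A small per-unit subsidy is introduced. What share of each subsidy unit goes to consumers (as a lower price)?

For a small subsidy around the equilibrium, the benefit split depends on the relative slopes, which at a point are proportional to the elasticities.
Buyer share = εs/(εs + |εd|) = 1.4/(1.4 + 2.3) = 14/37; seller share = |εd|/(εs + |εd|) = 23/37.

Consumer share = 14/37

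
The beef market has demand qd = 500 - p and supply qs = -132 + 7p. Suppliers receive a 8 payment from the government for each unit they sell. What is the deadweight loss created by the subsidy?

Deadweight loss = 28

Pre-subsidy: 500 - p = -132 + 7p gives p* = 79, q* = 421.
With the subsidy, sellers receive ps = pb + 8 for each unit, where pb is the price buyers pay.
Supply in terms of pb becomes qs = -132 + 7(pb + 8) = -76 + 7pb. Setting this equal to demand: 500 - pb = -76 + 7pb, so pb = 72.
Sellers receive ps = 72 + 8 = 80; q' = 500 − 1·72 = 428.
The subsidy expands output by 428 − 421 = 7 past the efficient level; on those units the gap between marginal cost and willingness to pay runs from 0 up to 8.
DWL = ½ × 8 × 7 = 28.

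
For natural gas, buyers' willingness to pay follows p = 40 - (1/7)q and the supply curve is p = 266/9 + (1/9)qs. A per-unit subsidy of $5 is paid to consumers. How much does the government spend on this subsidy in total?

Government cost = $304.0625

Pre-subsidy: 40 - (1/7)q = 266/9 + (1/9)q gives q* = 41.125 and p* = 34.125.
With the rebate, buyers effectively pay pb = ps − 5, where ps is the price sellers receive.
On the curves, pb = 40 - (1/7)q and ps = 266/9 + (1/9)q; the wedge ps − pb = 5 gives 266/9 + (1/9)q − (40 - (1/7)q) = 5, so q' = 60.8125.
Then pb = 40 − (1/7)·60.8125 = 31.3125 and ps = 266/9 + (1/9)·60.8125 = 36.3125.
Government outlay = subsidy × quantity = 5 × 60.8125 = 304.0625.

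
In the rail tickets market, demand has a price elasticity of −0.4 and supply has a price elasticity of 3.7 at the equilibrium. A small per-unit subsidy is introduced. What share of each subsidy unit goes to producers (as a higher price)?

Producer share = 4/41

For a small subsidy around the equilibrium, the benefit split depends on the relative slopes, which at a point are proportional to the elasticities.
Buyer share = εs/(εs + |εd|) = 3.7/(3.7 + 0.4) = 37/41; seller share = |εd|/(εs + |εd|) = 4/41.
So producers capture 4/41 of the subsidy.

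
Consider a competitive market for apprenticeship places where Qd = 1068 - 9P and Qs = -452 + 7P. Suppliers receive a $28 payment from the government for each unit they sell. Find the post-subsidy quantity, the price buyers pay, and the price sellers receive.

Q' = 323.25; buyers pay $82.75; sellers receive $110.75

Pre-subsidy: 1068 - 9P = -452 + 7P gives P* = 95, Q* = 213.
With the subsidy, sellers receive Ps = Pb + 28 for each unit, where Pb is the price buyers pay.
Supply in terms of Pb becomes Qs = -452 + 7(Pb + 28) = -256 + 7Pb. Setting this equal to demand: 1068 - 9Pb = -256 + 7Pb, so Pb = 82.75.
Sellers receive Ps = 82.75 + 28 = 110.75; Q' = 1068 − 9·82.75 = 323.25.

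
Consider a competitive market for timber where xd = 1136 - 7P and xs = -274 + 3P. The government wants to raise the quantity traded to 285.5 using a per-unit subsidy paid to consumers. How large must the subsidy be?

Required subsidy s = 65 per unit

At x = 285.5, invert demand for the buyer price: Pb = (1136 − 285.5)/7 = 121.5; invert supply for the seller price: Ps = (285.5 − (-274))/3 = 186.5.
The subsidy must fill the gap: s = Ps − Pb = 186.5 − 121.5 = 65.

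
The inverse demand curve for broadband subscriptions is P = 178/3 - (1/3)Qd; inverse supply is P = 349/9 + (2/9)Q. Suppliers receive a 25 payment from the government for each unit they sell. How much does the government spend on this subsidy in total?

Government cost = 2050

Pre-subsidy: 178/3 - (1/3)Q = 349/9 + (2/9)Q gives Q* = 37 and P* = 47.
With the subsidy, sellers receive Ps = Pb + 25 for each unit, where Pb is the price buyers pay.
On the curves, Pb = 178/3 - (1/3)Q and Ps = 349/9 + (2/9)Q; the wedge Ps − Pb = 25 gives 349/9 + (2/9)Q − (178/3 - (1/3)Q) = 25, so Q' = 82.
Then Pb = 178/3 − (1/3)·82 = 32 and Ps = 349/9 + (2/9)·82 = 57.
Government outlay = subsidy × quantity = 25 × 82 = 2050.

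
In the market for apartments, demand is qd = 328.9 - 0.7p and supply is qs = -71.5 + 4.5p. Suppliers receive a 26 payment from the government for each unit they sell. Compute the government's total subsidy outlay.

Government cost = 7559.5

Pre-subsidy: 328.9 - 0.7p = -71.5 + 4.5p gives p* = 77, q* = 275.
With the subsidy, sellers receive ps = pb + 26 for each unit, where pb is the price buyers pay.
Supply in terms of pb becomes qs = -71.5 + 4.5(pb + 26) = 45.5 + 4.5pb. Setting this equal to demand: 328.9 - 0.7pb = 45.5 + 4.5pb, so pb = 54.5.
Sellers receive ps = 54.5 + 26 = 80.5; q' = 328.9 − 0.7·54.5 = 290.75.
Government outlay = subsidy × quantity = 26 × 290.75 = 7559.5.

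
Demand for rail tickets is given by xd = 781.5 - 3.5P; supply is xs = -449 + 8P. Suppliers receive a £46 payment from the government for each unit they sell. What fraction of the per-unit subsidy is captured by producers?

Producer share = 7/23

Pre-subsidy: 781.5 - 3.5P = -449 + 8P gives P* = 107, x* = 407.
With the subsidy, sellers receive Ps = Pb + 46 for each unit, where Pb is the price buyers pay.
Supply in terms of Pb becomes xs = -449 + 8(Pb + 46) = -81 + 8Pb. Setting this equal to demand: 781.5 - 3.5Pb = -81 + 8Pb, so Pb = 75.
Sellers receive Ps = 75 + 46 = 121; x' = 781.5 − 3.5·75 = 519.
Buyers' price falls by P* − Pb = 107 − 75 = 32; sellers' price rises by Ps − P* = 121 − 107 = 14.
So producers capture 14/46 = 7/23 of each unit of subsidy.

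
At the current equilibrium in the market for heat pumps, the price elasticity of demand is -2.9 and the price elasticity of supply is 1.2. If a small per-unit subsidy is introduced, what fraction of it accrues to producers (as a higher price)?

For a small subsidy around the equilibrium, the benefit split depends on the relative slopes, which at a point are proportional to the elasticities.
Buyer share = εs/(εs + |εd|) = 1.2/(1.2 + 2.9) = 12/41; seller share = |εd|/(εs + |εd|) = 29/41.
So producers capture 29/41 of the subsidy.

Producer share = 29/41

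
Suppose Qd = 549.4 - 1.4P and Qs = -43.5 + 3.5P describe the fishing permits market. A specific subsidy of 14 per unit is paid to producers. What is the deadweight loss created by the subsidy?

Deadweight loss = 98

Pre-subsidy: 549.4 - 1.4P = -43.5 + 3.5P gives P* = 121, Q* = 380.
With the subsidy, sellers receive Ps = Pb + 14 for each unit, where Pb is the price buyers pay.
Supply in terms of Pb becomes Qs = -43.5 + 3.5(Pb + 14) = 5.5 + 3.5Pb. Setting this equal to demand: 549.4 - 1.4Pb = 5.5 + 3.5Pb, so Pb = 111.
Sellers receive Ps = 111 + 14 = 125; Q' = 549.4 − 1.4·111 = 394.
The subsidy expands output by 394 − 380 = 14 past the efficient level; on those units the gap between marginal cost and willingness to pay runs from 0 up to 14.
DWL = ½ × 14 × 14 = 98.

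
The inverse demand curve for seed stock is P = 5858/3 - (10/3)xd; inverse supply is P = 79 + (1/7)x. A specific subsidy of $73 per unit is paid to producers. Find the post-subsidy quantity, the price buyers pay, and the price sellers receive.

x' = 560; buyers pay $86; sellers receive $159

Pre-subsidy: 5858/3 - (10/3)x = 79 + (1/7)x gives x* = 539 and P* = 156.
With the subsidy, sellers receive Ps = Pb + 73 for each unit, where Pb is the price buyers pay.
On the curves, Pb = 5858/3 - (10/3)x and Ps = 79 + (1/7)x; the wedge Ps − Pb = 73 gives 79 + (1/7)x − (5858/3 - (10/3)x) = 73, so x' = 560.
Then Pb = 5858/3 − (10/3)·560 = 86 and Ps = 79 + (1/7)·560 = 159.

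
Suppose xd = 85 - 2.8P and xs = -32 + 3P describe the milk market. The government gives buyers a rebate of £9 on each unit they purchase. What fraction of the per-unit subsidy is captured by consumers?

Pre-subsidy: 85 - 2.8P = -32 + 3P gives P* = 585/29, x* = 827/29.
With the rebate, buyers effectively pay Pb = Ps − 9, where Ps is the price sellers receive.
Demand in terms of Ps becomes xd = 85 − 2.8(Ps − 9) = 110.2 - 2.8Ps. Setting this equal to supply: 110.2 - 2.8Ps = -32 + 3Ps, so Ps = 711/29.
Buyers pay Pb = 711/29 − 9 = 450/29; x' = -32 + 3·(711/29) = 1205/29.
Buyers' price falls by P* − Pb = 585/29 − 450/29 = 135/29; sellers' price rises by Ps − P* = 711/29 − 585/29 = 126/29.
So consumers capture (135/29)/9 = 15/29 of each unit of subsidy.

Consumer share = 15/29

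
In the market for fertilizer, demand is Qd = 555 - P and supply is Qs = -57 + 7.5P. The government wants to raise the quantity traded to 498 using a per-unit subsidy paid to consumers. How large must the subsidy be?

At Q = 498, invert demand for the buyer price: Pb = (555 − 498)/1 = 57; invert supply for the seller price: Ps = (498 − (-57))/7.5 = 74.
The subsidy must fill the gap: s = Ps − Pb = 74 − 57 = 17.

Required subsidy s = 17 per unit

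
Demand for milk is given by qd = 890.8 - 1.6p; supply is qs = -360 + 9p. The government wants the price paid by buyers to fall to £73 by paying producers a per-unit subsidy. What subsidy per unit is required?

At a buyer price of 73, quantity demanded is 890.8 − 1.6·73 = 774.
Sellers supply 774 only when they receive ps with -360 + 9·ps = 774, i.e. ps = 126.
s = ps − pb = 126 − 73 = 53.

Required subsidy s = £53 per unit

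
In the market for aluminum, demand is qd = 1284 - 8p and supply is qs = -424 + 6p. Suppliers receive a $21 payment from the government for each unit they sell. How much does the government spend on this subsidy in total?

Government cost = $7980

Pre-subsidy: 1284 - 8p = -424 + 6p gives p* = 122, q* = 308.
With the subsidy, sellers receive ps = pb + 21 for each unit, where pb is the price buyers pay.
Supply in terms of pb becomes qs = -424 + 6(pb + 21) = -298 + 6pb. Setting this equal to demand: 1284 - 8pb = -298 + 6pb, so pb = 113.
Sellers receive ps = 113 + 21 = 134; q' = 1284 − 8·113 = 380.
Government outlay = subsidy × quantity = 21 × 380 = 7980.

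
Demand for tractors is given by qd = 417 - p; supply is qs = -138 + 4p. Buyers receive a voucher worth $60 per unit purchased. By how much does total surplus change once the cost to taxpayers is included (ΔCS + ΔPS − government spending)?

Pre-subsidy: 417 - p = -138 + 4p gives p* = 111, q* = 306.
With the rebate, buyers effectively pay pb = ps − 60, where ps is the price sellers receive.
Demand in terms of ps becomes qd = 417 − 1(ps − 60) = 477 - ps. Setting this equal to supply: 477 - ps = -138 + 4ps, so ps = 123.
Buyers pay pb = 123 − 60 = 63; q' = -138 + 4·123 = 354.
ΔCS = ½(306 + 354)(111 − 63) = 15840; ΔPS = ½(306 + 354)(123 − 111) = 3960.
Government spending = 60 × 354 = 21240.
Net change = 15840 + 3960 − 21240 = -1440. The loss equals the DWL triangle ½·60·48.

Net change in total surplus = -$1440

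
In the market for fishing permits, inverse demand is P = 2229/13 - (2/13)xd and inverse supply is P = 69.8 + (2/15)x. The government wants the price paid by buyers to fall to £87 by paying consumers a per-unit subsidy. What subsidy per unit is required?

Required subsidy s = £56 per unit

At a buyer price of 87, quantity demanded is 1114.5 − 6.5·87 = 549.
Sellers supply 549 only when they receive Ps = 69.8 + (2/15)·549 = 143.
s = Ps − Pb = 143 − 87 = 56.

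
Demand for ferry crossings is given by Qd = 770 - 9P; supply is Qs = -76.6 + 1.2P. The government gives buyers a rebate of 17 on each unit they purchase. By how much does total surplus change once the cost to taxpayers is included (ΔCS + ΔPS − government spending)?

Pre-subsidy: 770 - 9P = -76.6 + 1.2P gives P* = 83, Q* = 23.
With the rebate, buyers effectively pay Pb = Ps − 17, where Ps is the price sellers receive.
Demand in terms of Ps becomes Qd = 770 − 9(Ps − 17) = 923 - 9Ps. Setting this equal to supply: 923 - 9Ps = -76.6 + 1.2Ps, so Ps = 98.
Buyers pay Pb = 98 − 17 = 81; Q' = -76.6 + 1.2·98 = 41.
ΔCS = ½(23 + 41)(83 − 81) = 64; ΔPS = ½(23 + 41)(98 − 83) = 480.
Government spending = 17 × 41 = 697.
Net change = 64 + 480 − 697 = -153. The loss equals the DWL triangle ½·17·18.

Net change in total surplus = -153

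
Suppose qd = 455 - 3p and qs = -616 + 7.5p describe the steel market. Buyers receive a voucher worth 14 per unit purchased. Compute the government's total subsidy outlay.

Pre-subsidy: 455 - 3p = -616 + 7.5p gives p* = 102, q* = 149.
With the rebate, buyers effectively pay pb = ps − 14, where ps is the price sellers receive.
Demand in terms of ps becomes qd = 455 − 3(ps − 14) = 497 - 3ps. Setting this equal to supply: 497 - 3ps = -616 + 7.5ps, so ps = 106.
Buyers pay pb = 106 − 14 = 92; q' = -616 + 7.5·106 = 179.
Government outlay = subsidy × quantity = 14 × 179 = 2506.

Government cost = 2506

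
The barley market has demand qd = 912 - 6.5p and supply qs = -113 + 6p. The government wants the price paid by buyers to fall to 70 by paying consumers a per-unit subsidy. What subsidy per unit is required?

At a buyer price of 70, quantity demanded is 912 − 6.5·70 = 457.
Sellers supply 457 only when they receive ps with -113 + 6·ps = 457, i.e. ps = 95.
s = ps − pb = 95 − 70 = 25.

Required subsidy s = 25 per unit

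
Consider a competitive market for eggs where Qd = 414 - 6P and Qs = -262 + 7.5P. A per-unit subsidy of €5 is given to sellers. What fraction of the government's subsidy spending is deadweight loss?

Pre-subsidy: 414 - 6P = -262 + 7.5P gives P* = 1352/27, Q* = 1022/9.
With the subsidy, sellers receive Ps = Pb + 5 for each unit, where Pb is the price buyers pay.
Supply in terms of Pb becomes Qs = -262 + 7.5(Pb + 5) = -224.5 + 7.5Pb. Setting this equal to demand: 414 - 6Pb = -224.5 + 7.5Pb, so Pb = 1277/27.
Sellers receive Ps = 1277/27 + 5 = 1412/27; Q' = 414 − 6·(1277/27) = 1172/9.
ΔCS = ½(1022/9 + 1172/9)(1352/27 − 1277/27) = 27425/81; ΔPS = ½(1022/9 + 1172/9)(1412/27 − 1352/27) = 21940/81.
Government spending = 5 × 1172/9 = 5860/9.
DWL = ½ × 5 × (1172/9 − 1022/9) = 125/3; fraction = (125/3) / (5860/9) = 75/1172.

DWL / government spending = 75/1172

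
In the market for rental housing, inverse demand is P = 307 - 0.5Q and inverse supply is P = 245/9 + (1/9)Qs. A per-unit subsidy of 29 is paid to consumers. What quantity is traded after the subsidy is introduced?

Q' = 5558/11

Pre-subsidy: 307 - 0.5Q = 245/9 + (1/9)Q gives Q* = 5036/11 and P* = 859/11.
With the rebate, buyers effectively pay Pb = Ps − 29, where Ps is the price sellers receive.
On the curves, Pb = 307 - 0.5Q and Ps = 245/9 + (1/9)Q; the wedge Ps − Pb = 29 gives 245/9 + (1/9)Q − (307 - 0.5Q) = 29, so Q' = 5558/11.
Then Pb = 307 − 0.5·(5558/11) = 598/11 and Ps = 245/9 + (1/9)·(5558/11) = 917/11.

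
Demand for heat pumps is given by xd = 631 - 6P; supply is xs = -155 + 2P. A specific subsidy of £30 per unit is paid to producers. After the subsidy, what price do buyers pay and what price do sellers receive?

Pre-subsidy: 631 - 6P = -155 + 2P gives P* = 98.25, x* = 41.5.
With the subsidy, sellers receive Ps = Pb + 30 for each unit, where Pb is the price buyers pay.
Supply in terms of Pb becomes xs = -155 + 2(Pb + 30) = -95 + 2Pb. Setting this equal to demand: 631 - 6Pb = -95 + 2Pb, so Pb = 90.75.
Sellers receive Ps = 90.75 + 30 = 120.75; x' = 631 − 6·90.75 = 86.5.

Buyers pay £90.75; sellers receive £120.75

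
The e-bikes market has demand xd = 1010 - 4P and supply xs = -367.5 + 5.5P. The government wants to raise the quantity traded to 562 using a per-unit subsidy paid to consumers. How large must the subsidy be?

Required subsidy s = 57 per unit

At x = 562, invert demand for the buyer price: Pb = (1010 − 562)/4 = 112; invert supply for the seller price: Ps = (562 − (-367.5))/5.5 = 169.
The subsidy must fill the gap: s = Ps − Pb = 169 − 112 = 57.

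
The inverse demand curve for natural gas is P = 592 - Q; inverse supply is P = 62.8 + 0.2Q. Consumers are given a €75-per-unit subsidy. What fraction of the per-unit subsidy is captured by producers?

Producer share = 1/6

Pre-subsidy: 592 - Q = 62.8 + 0.2Q gives Q* = 441 and P* = 151.
With the rebate, buyers effectively pay Pb = Ps − 75, where Ps is the price sellers receive.
On the curves, Pb = 592 - Q and Ps = 62.8 + 0.2Q; the wedge Ps − Pb = 75 gives 62.8 + 0.2Q − (592 - Q) = 75, so Q' = 503.5.
Then Pb = 592 − 1·503.5 = 88.5 and Ps = 62.8 + 0.2·503.5 = 163.5.
Buyers' price falls by P* − Pb = 151 − 88.5 = 62.5; sellers' price rises by Ps − P* = 163.5 − 151 = 12.5.
So producers capture 12.5/75 = 1/6 of each unit of subsidy.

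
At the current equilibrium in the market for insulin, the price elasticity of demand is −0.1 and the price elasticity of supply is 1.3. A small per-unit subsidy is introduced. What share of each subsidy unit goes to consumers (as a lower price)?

For a small subsidy around the equilibrium, the benefit split depends on the relative slopes, which at a point are proportional to the elasticities.
Buyer share = εs/(εs + |εd|) = 1.3/(1.3 + 0.1) = 13/14; seller share = |εd|/(εs + |εd|) = 1/14.

Consumer share = 13/14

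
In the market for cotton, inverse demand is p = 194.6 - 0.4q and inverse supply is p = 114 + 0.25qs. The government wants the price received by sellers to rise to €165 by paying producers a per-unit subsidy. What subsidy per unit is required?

Required subsidy s = €52 per unit

At a seller price of 165, quantity supplied is -456 + 4·165 = 204.
Buyers absorb 204 only when they pay pb = 194.6 − 0.4·204 = 113.
s = ps − pb = 165 − 113 = 52.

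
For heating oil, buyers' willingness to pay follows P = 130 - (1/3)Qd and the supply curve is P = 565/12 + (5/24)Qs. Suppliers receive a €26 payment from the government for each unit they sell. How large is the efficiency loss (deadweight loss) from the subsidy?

Pre-subsidy: 130 - (1/3)Q = 565/12 + (5/24)Q gives Q* = 1990/13 and P* = 3080/39.
With the subsidy, sellers receive Ps = Pb + 26 for each unit, where Pb is the price buyers pay.
On the curves, Pb = 130 - (1/3)Q and Ps = 565/12 + (5/24)Q; the wedge Ps − Pb = 26 gives 565/12 + (5/24)Q − (130 - (1/3)Q) = 26, so Q' = 2614/13.
Then Pb = 130 − (1/3)·(2614/13) = 2456/39 and Ps = 565/12 + (5/24)·(2614/13) = 3470/39.
The subsidy expands output by 2614/13 − 1990/13 = 48 past the efficient level; on those units the gap between marginal cost and willingness to pay runs from 0 up to 26.
DWL = ½ × 26 × 48 = 624.

Deadweight loss = €624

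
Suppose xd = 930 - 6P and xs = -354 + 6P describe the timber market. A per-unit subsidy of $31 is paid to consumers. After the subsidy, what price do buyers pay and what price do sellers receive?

Pre-subsidy: 930 - 6P = -354 + 6P gives P* = 107, x* = 288.
With the rebate, buyers effectively pay Pb = Ps − 31, where Ps is the price sellers receive.
Demand in terms of Ps becomes xd = 930 − 6(Ps − 31) = 1116 - 6Ps. Setting this equal to supply: 1116 - 6Ps = -354 + 6Ps, so Ps = 122.5.
Buyers pay Pb = 122.5 − 31 = 91.5; x' = -354 + 6·122.5 = 381.

Buyers pay $91.5; sellers receive $122.5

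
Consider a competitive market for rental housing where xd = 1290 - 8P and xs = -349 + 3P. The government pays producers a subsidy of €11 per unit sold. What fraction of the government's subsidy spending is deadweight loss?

DWL / government spending = 6/61

Pre-subsidy: 1290 - 8P = -349 + 3P gives P* = 149, x* = 98.
With the subsidy, sellers receive Ps = Pb + 11 for each unit, where Pb is the price buyers pay.
Supply in terms of Pb becomes xs = -349 + 3(Pb + 11) = -316 + 3Pb. Setting this equal to demand: 1290 - 8Pb = -316 + 3Pb, so Pb = 146.
Sellers receive Ps = 146 + 11 = 157; x' = 1290 − 8·146 = 122.
ΔCS = ½(98 + 122)(149 − 146) = 330; ΔPS = ½(98 + 122)(157 − 149) = 880.
Government spending = 11 × 122 = 1342.
DWL = ½ × 11 × (122 − 98) = 132; fraction = 132 / 1342 = 6/61.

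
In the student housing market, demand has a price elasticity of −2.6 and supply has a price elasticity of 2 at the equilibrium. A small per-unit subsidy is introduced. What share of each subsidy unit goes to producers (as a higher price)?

Producer share = 13/23

For a small subsidy around the equilibrium, the benefit split depends on the relative slopes, which at a point are proportional to the elasticities.
Buyer share = εs/(εs + |εd|) = 2/(2 + 2.6) = 10/23; seller share = |εd|/(εs + |εd|) = 13/23.
So producers capture 13/23 of the subsidy.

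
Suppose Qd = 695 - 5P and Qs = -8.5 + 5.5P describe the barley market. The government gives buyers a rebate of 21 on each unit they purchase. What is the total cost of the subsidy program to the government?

Government cost = 8715

Pre-subsidy: 695 - 5P = -8.5 + 5.5P gives P* = 67, Q* = 360.
With the rebate, buyers effectively pay Pb = Ps − 21, where Ps is the price sellers receive.
Demand in terms of Ps becomes Qd = 695 − 5(Ps − 21) = 800 - 5Ps. Setting this equal to supply: 800 - 5Ps = -8.5 + 5.5Ps, so Ps = 77.
Buyers pay Pb = 77 − 21 = 56; Q' = -8.5 + 5.5·77 = 415.
Government outlay = subsidy × quantity = 21 × 415 = 8715.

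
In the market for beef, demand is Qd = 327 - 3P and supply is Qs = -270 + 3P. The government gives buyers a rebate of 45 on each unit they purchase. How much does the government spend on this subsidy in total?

Government cost = 4320

Pre-subsidy: 327 - 3P = -270 + 3P gives P* = 99.5, Q* = 28.5.
With the rebate, buyers effectively pay Pb = Ps − 45, where Ps is the price sellers receive.
Demand in terms of Ps becomes Qd = 327 − 3(Ps − 45) = 462 - 3Ps. Setting this equal to supply: 462 - 3Ps = -270 + 3Ps, so Ps = 122.
Buyers pay Pb = 122 − 45 = 77; Q' = -270 + 3·122 = 96.
Government outlay = subsidy × quantity = 45 × 96 = 4320.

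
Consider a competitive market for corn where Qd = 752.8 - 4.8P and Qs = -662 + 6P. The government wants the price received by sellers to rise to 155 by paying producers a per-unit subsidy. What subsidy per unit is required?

At a seller price of 155, quantity supplied is -662 + 6·155 = 268.
Buyers absorb 268 only when they pay Pb with 752.8 − 4.8·Pb = 268, i.e. Pb = 101.
s = Ps − Pb = 155 − 101 = 54.

Required subsidy s = 54 per unit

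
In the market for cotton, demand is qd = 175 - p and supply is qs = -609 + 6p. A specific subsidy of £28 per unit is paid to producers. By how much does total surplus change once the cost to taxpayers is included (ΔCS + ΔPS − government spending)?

Pre-subsidy: 175 - p = -609 + 6p gives p* = 112, q* = 63.
With the subsidy, sellers receive ps = pb + 28 for each unit, where pb is the price buyers pay.
Supply in terms of pb becomes qs = -609 + 6(pb + 28) = -441 + 6pb. Setting this equal to demand: 175 - pb = -441 + 6pb, so pb = 88.
Sellers receive ps = 88 + 28 = 116; q' = 175 − 1·88 = 87.
ΔCS = ½(63 + 87)(112 − 88) = 1800; ΔPS = ½(63 + 87)(116 − 112) = 300.
Government spending = 28 × 87 = 2436.
Net change = 1800 + 300 − 2436 = -336. The loss equals the DWL triangle ½·28·24.

Net change in total surplus = -£336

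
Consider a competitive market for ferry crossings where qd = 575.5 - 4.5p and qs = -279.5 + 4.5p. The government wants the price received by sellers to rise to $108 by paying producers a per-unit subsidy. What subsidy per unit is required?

Required subsidy s = $26 per unit

At a seller price of 108, quantity supplied is -279.5 + 4.5·108 = 206.5.
Buyers absorb 206.5 only when they pay pb with 575.5 − 4.5·pb = 206.5, i.e. pb = 82.
s = ps − pb = 108 − 82 = 26.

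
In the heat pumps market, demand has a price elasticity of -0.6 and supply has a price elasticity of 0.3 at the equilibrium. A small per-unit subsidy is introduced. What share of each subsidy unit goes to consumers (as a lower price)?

For a small subsidy around the equilibrium, the benefit split depends on the relative slopes, which at a point are proportional to the elasticities.
Buyer share = εs/(εs + |εd|) = 0.3/(0.3 + 0.6) = 1/3; seller share = |εd|/(εs + |εd|) = 2/3.

Consumer share = 1/3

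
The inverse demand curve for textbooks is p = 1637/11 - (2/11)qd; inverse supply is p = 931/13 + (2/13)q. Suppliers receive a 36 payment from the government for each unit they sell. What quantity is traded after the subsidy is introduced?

q' = 337.25

Pre-subsidy: 1637/11 - (2/11)q = 931/13 + (2/13)q gives q* = 230 and p* = 107.
With the subsidy, sellers receive ps = pb + 36 for each unit, where pb is the price buyers pay.
On the curves, pb = 1637/11 - (2/11)q and ps = 931/13 + (2/13)q; the wedge ps − pb = 36 gives 931/13 + (2/13)q − (1637/11 - (2/11)q) = 36, so q' = 337.25.
Then pb = 1637/11 − (2/11)·337.25 = 87.5 and ps = 931/13 + (2/13)·337.25 = 123.5.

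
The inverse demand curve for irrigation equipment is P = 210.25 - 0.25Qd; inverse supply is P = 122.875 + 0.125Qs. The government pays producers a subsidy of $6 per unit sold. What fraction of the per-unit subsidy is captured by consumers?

Consumer share = 2/3

Pre-subsidy: 210.25 - 0.25Q = 122.875 + 0.125Q gives Q* = 233 and P* = 152.
With the subsidy, sellers receive Ps = Pb + 6 for each unit, where Pb is the price buyers pay.
On the curves, Pb = 210.25 - 0.25Q and Ps = 122.875 + 0.125Q; the wedge Ps − Pb = 6 gives 122.875 + 0.125Q − (210.25 - 0.25Q) = 6, so Q' = 249.
Then Pb = 210.25 − 0.25·249 = 148 and Ps = 122.875 + 0.125·249 = 154.
Buyers' price falls by P* − Pb = 152 − 148 = 4; sellers' price rises by Ps − P* = 154 − 152 = 2.
So consumers capture 4/6 = 2/3 of each unit of subsidy.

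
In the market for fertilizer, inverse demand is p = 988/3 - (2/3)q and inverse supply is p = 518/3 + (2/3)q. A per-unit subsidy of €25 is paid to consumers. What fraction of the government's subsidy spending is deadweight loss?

DWL / government spending = 15/218

Pre-subsidy: 988/3 - (2/3)q = 518/3 + (2/3)q gives q* = 117.5 and p* = 251.
With the rebate, buyers effectively pay pb = ps − 25, where ps is the price sellers receive.
On the curves, pb = 988/3 - (2/3)q and ps = 518/3 + (2/3)q; the wedge ps − pb = 25 gives 518/3 + (2/3)q − (988/3 - (2/3)q) = 25, so q' = 136.25.
Then pb = 988/3 − (2/3)·136.25 = 238.5 and ps = 518/3 + (2/3)·136.25 = 263.5.
ΔCS = ½(117.5 + 136.25)(251 − 238.5) = 1585.9375; ΔPS = ½(117.5 + 136.25)(263.5 − 251) = 1585.9375.
Government spending = 25 × 136.25 = 3406.25.
DWL = ½ × 25 × (136.25 − 117.5) = 234.375; fraction = 234.375 / 3406.25 = 15/218.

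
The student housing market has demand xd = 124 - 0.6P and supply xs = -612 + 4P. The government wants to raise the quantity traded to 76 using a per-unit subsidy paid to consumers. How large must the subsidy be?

At x = 76, invert demand for the buyer price: Pb = (124 − 76)/0.6 = 80; invert supply for the seller price: Ps = (76 − (-612))/4 = 172.
The subsidy must fill the gap: s = Ps − Pb = 172 − 80 = 92.

Required subsidy s = 92 per unit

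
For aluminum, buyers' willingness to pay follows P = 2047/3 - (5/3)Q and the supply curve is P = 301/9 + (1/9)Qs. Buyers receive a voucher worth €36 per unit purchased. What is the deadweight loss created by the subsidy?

Deadweight loss = €364.5

Pre-subsidy: 2047/3 - (5/3)Q = 301/9 + (1/9)Q gives Q* = 365 and P* = 74.
With the rebate, buyers effectively pay Pb = Ps − 36, where Ps is the price sellers receive.
On the curves, Pb = 2047/3 - (5/3)Q and Ps = 301/9 + (1/9)Q; the wedge Ps − Pb = 36 gives 301/9 + (1/9)Q − (2047/3 - (5/3)Q) = 36, so Q' = 385.25.
Then Pb = 2047/3 − (5/3)·385.25 = 40.25 and Ps = 301/9 + (1/9)·385.25 = 76.25.
The subsidy expands output by 385.25 − 365 = 20.25 past the efficient level; on those units the gap between marginal cost and willingness to pay runs from 0 up to 36.
DWL = ½ × 36 × 20.25 = 364.5.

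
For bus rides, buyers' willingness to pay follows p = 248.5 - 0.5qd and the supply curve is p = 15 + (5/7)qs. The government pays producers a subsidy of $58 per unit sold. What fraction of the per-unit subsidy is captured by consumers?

Consumer share = 7/17

Pre-subsidy: 248.5 - 0.5q = 15 + (5/7)q gives q* = 3269/17 and p* = 2590/17.
With the subsidy, sellers receive ps = pb + 58 for each unit, where pb is the price buyers pay.
On the curves, pb = 248.5 - 0.5q and ps = 15 + (5/7)q; the wedge ps − pb = 58 gives 15 + (5/7)q − (248.5 - 0.5q) = 58, so q' = 4081/17.
Then pb = 248.5 − 0.5·(4081/17) = 2184/17 and ps = 15 + (5/7)·(4081/17) = 3170/17.
Buyers' price falls by p* − pb = 2590/17 − 2184/17 = 406/17; sellers' price rises by ps − p* = 3170/17 − 2590/17 = 580/17.
So consumers capture (406/17)/58 = 7/17 of each unit of subsidy.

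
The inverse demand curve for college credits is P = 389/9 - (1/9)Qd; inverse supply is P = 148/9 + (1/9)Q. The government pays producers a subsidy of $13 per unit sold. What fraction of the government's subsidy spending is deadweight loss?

Pre-subsidy: 389/9 - (1/9)Q = 148/9 + (1/9)Q gives Q* = 120.5 and P* = 179/6.
With the subsidy, sellers receive Ps = Pb + 13 for each unit, where Pb is the price buyers pay.
On the curves, Pb = 389/9 - (1/9)Q and Ps = 148/9 + (1/9)Q; the wedge Ps − Pb = 13 gives 148/9 + (1/9)Q − (389/9 - (1/9)Q) = 13, so Q' = 179.
Then Pb = 389/9 − (1/9)·179 = 70/3 and Ps = 148/9 + (1/9)·179 = 109/3.
ΔCS = ½(120.5 + 179)(179/6 − 70/3) = 973.375; ΔPS = ½(120.5 + 179)(109/3 − 179/6) = 973.375.
Government spending = 13 × 179 = 2327.
DWL = ½ × 13 × (179 − 120.5) = 380.25; fraction = 380.25 / 2327 = 117/716.

DWL / government spending = 117/716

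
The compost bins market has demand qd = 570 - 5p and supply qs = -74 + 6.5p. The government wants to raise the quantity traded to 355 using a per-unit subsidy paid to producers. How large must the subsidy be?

At q = 355, invert demand for the buyer price: pb = (570 − 355)/5 = 43; invert supply for the seller price: ps = (355 − (-74))/6.5 = 66.
The subsidy must fill the gap: s = ps − pb = 66 − 43 = 23.

Required subsidy s = 23 per unit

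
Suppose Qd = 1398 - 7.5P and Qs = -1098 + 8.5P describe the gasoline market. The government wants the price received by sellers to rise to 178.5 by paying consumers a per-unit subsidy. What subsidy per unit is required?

At a seller price of 178.5, quantity supplied is -1098 + 8.5·178.5 = 419.25.
Buyers absorb 419.25 only when they pay Pb with 1398 − 7.5·Pb = 419.25, i.e. Pb = 130.5.
s = Ps − Pb = 178.5 − 130.5 = 48.

Required subsidy s = 48 per unit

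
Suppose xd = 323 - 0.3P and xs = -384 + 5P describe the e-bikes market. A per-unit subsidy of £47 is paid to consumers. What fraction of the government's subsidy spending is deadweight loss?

DWL / government spending = 705/31406

Pre-subsidy: 323 - 0.3P = -384 + 5P gives P* = 7070/53, x* = 14998/53.
With the rebate, buyers effectively pay Pb = Ps − 47, where Ps is the price sellers receive.
Demand in terms of Ps becomes xd = 323 − 0.3(Ps − 47) = 337.1 - 0.3Ps. Setting this equal to supply: 337.1 - 0.3Ps = -384 + 5Ps, so Ps = 7211/53.
Buyers pay Pb = 7211/53 − 47 = 4720/53; x' = -384 + 5·(7211/53) = 15703/53.
ΔCS = ½(14998/53 + 15703/53)(7070/53 − 4720/53) = 36073675/2809; ΔPS = ½(14998/53 + 15703/53)(7211/53 − 7070/53) = 4328841/5618.
Government spending = 47 × 15703/53 = 738041/53.
DWL = ½ × 47 × (15703/53 − 14998/53) = 33135/106; fraction = (33135/106) / (738041/53) = 705/31406.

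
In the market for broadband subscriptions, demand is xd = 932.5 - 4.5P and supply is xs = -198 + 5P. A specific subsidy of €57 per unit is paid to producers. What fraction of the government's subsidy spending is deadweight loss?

Pre-subsidy: 932.5 - 4.5P = -198 + 5P gives P* = 119, x* = 397.
With the subsidy, sellers receive Ps = Pb + 57 for each unit, where Pb is the price buyers pay.
Supply in terms of Pb becomes xs = -198 + 5(Pb + 57) = 87 + 5Pb. Setting this equal to demand: 932.5 - 4.5Pb = 87 + 5Pb, so Pb = 89.
Sellers receive Ps = 89 + 57 = 146; x' = 932.5 − 4.5·89 = 532.
ΔCS = ½(397 + 532)(119 − 89) = 13935; ΔPS = ½(397 + 532)(146 − 119) = 12541.5.
Government spending = 57 × 532 = 30324.
DWL = ½ × 57 × (532 − 397) = 3847.5; fraction = 3847.5 / 30324 = 135/1064.

DWL / government spending = 135/1064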